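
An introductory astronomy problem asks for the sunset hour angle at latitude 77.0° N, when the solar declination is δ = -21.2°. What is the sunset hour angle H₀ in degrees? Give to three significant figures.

cos H₀ = −tan φ · tan δ = 1.6801 ≥ 1, so the Sun never rises (polar night) and H₀ = 0.

H₀ = 0.00°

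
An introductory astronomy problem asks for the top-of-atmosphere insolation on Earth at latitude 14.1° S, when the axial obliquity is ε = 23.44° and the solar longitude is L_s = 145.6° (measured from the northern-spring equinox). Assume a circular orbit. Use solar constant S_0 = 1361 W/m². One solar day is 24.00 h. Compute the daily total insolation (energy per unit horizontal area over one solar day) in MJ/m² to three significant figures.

Solar declination: sin δ = sin ε · sin L_s = sin 23.44° × sin 145.6° = 0.22474, so δ = +12.987°.
cos h₀ = −tan(-14.1°) tan(+12.987°) = 0.0579, h₀ = 1.5128 rad.
Bracket: h₀ sin ϕ sin δ + cos ϕ cos δ sin h₀ = 1.5128×-0.24362×0.22474 + 0.96987×0.97442×0.99832 = -0.082828 + 0.943473 = 0.860645.
Q̄ = (S_0/π) × [bracket] = (1361/π) × 0.860645 = 372.85 W/m².
Daily total = Q̄ × 24.00 h × 3600 s/h = 372.85 × 24.00 × 3600 / 10⁶ = 32.21 MJ/m².

32.2 MJ/m²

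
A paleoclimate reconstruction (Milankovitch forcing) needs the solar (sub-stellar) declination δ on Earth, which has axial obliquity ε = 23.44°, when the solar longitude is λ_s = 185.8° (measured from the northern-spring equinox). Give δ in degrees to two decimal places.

sin δ = sin ε · sin λ_s = sin 23.44° × sin 185.8° = -0.040199.
δ = arcsin(-0.040199) = -2.30°.

δ = -2.30°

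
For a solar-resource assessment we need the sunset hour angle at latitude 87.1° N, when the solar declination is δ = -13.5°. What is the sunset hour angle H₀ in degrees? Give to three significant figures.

cos H₀ = −tan φ · tan δ = 4.7392 ≥ 1, so the Sun never rises (polar night) and H₀ = 0.

H₀ = 0.00°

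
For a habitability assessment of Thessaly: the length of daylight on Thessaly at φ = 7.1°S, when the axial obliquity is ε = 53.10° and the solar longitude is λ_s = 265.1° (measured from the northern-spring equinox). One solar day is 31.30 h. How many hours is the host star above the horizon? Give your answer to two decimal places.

Solar declination: sin δ = sin ε · sin λ_s = sin 53.10° × sin 265.1° = -0.79676, so δ = -52.822°.
cos H₀ = −tan φ · tan δ = −tan(-7.1°) × tan(-52.822°) = -0.1642, so H₀ = 1.7358 rad = 99.45°.
Daylight = 2H₀/(2π) × 31.30 h = (1.7358/π) × 31.30 = 17.29 h.

17.29 h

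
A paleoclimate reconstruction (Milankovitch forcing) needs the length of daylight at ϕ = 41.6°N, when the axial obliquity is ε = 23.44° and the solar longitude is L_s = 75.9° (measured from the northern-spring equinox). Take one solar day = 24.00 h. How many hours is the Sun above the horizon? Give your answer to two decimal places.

Solar declination: sin δ = sin ε · sin L_s = sin 23.44° × sin 75.9° = 0.38580, so δ = +22.694°.
cos h₀ = −tan ϕ · tan δ = −tan(+41.6°) × tan(+22.694°) = -0.3713, so h₀ = 1.9512 rad = 111.79°.
Daylight = 2h₀/(2π) × 24.00 h = (1.9512/π) × 24.00 = 14.91 h.

14.91 h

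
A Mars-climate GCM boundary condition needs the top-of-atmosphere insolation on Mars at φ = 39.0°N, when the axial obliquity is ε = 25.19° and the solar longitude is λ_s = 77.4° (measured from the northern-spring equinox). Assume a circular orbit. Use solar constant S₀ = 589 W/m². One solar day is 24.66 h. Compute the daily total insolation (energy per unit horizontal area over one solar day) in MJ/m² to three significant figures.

Solar declination: sin δ = sin ε · sin λ_s = sin 25.19° × sin 77.4° = 0.41537, so δ = +24.543°.
cos H₀ = −tan(+39.0°) tan(+24.543°) = -0.3698, H₀ = 1.9496 rad.
Bracket: H₀ sin φ sin δ + cos φ cos δ sin H₀ = 1.9496×0.62932×0.41537 + 0.77715×0.90965×0.92912 = 0.509627 + 0.656827 = 1.166454.
Q̄ = (S₀/π) × [bracket] = (589/π) × 1.166454 = 218.69 W/m².
Daily total = Q̄ × 24.66 h × 3600 s/h = 218.69 × 24.66 × 3600 / 10⁶ = 19.41 MJ/m².

19.4 MJ/m²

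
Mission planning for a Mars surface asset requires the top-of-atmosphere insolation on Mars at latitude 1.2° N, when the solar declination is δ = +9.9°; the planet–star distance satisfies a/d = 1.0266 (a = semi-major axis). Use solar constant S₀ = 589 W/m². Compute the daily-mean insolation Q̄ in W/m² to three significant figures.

cos H₀ = −tan(+1.2°) tan(+9.900°) = -0.0037, H₀ = 1.5745 rad.
Bracket: H₀ sin φ sin δ + cos φ cos δ sin H₀ = 1.5745×0.02094×0.17193 + 0.99978×0.98511×0.99999 = 0.005669 + 0.984883 = 0.990552.
Inverse-square distance factor (a/d)² = 1.0266² = 1.053908.
Q̄ = (S₀/π) × 1.053908 × [bracket] = (589/π) × 1.053908 × 0.990552 = 195.7 W/m².

Q̄ ≈ 196 W/m²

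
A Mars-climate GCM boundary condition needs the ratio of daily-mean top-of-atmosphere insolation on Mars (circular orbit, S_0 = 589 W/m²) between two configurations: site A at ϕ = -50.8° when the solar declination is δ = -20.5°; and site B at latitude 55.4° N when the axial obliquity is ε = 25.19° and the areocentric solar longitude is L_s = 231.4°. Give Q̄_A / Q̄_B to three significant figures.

— Configuration A (ϕ=-50.8°):
cos h₀ = −tan(-50.8°) tan(-20.500°) = -0.4584, h₀ = 2.0470 rad.
Bracket: h₀ sin ϕ sin δ + cos ϕ cos δ sin h₀ = 2.0470×-0.77494×-0.35021 + 0.63203×0.93667×0.88873 = 0.555539 + 0.526131 = 1.081670.
Q̄ = (S_0/π) × [bracket] = (589/π) × 1.081670 = 202.80 W/m².
— Configuration B (ϕ=+55.4°):
sin δ = sin 25.19° × sin 231.4° = -0.33263, so δ = -19.429°.
cos h₀ = −tan(+55.4°) tan(-19.429°) = 0.5113, h₀ = 1.0341 rad.
Bracket: h₀ sin ϕ sin δ + cos ϕ cos δ sin h₀ = 1.0341×0.82314×-0.33263 + 0.56784×0.94306×0.85941 = -0.283138 + 0.460220 = 0.177082.
Q̄ = (S_0/π) × [bracket] = (589/π) × 0.177082 = 33.200 W/m².
Ratio Q̄_A / Q̄_B = 202.80 / 33.200 = 6.108.

Q̄_A / Q̄_B ≈ 6.11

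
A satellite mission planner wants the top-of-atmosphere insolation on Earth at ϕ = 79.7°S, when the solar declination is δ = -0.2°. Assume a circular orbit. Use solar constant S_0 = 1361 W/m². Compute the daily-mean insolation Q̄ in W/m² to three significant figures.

cos h₀ = −tan(-79.7°) tan(-0.200°) = -0.0192, h₀ = 1.5900 rad.
Bracket: h₀ sin ϕ sin δ + cos ϕ cos δ sin h₀ = 1.5900×-0.98389×-0.00349 + 0.17880×0.99999×0.99982 = 0.005460 + 0.178766 = 0.184226.
Q̄ = (S_0/π) × [bracket] = (1361/π) × 0.184226 = 79.81 W/m².

Q̄ ≈ 79.8 W/m²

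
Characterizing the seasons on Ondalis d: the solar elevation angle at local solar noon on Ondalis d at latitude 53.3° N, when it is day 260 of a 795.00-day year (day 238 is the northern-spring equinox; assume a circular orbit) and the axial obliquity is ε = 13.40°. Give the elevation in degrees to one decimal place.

Solar longitude: λ_s = 360° × (260 − 238)/795.00 = 9.962°.
sin δ = sin 13.40° × sin 9.962° = 0.04009, so δ = +2.298°.
At local noon the hour angle is zero, so the zenith angle equals |φ − δ| = |+53.3° − (+2.298°)| = 51.002°.
Elevation = 90° − 51.002° = 39.0°.

39.0°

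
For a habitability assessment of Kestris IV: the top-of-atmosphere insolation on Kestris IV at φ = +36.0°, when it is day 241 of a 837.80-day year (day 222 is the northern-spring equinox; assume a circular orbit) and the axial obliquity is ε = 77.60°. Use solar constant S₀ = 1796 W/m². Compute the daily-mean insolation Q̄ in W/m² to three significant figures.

Q̄ ≈ 534 W/m²

Solar longitude: λ_s = 360° × (241 − 222)/837.80 = 8.164°.
sin δ = sin 77.60° × sin 8.164° = 0.13870, so δ = +7.973°.
cos H₀ = −tan(+36.0°) tan(+7.973°) = -0.1018, H₀ = 1.6727 rad.
Bracket: H₀ sin φ sin δ + cos φ cos δ sin H₀ = 1.6727×0.58779×0.13870 + 0.80902×0.99033×0.99481 = 0.136369 + 0.797039 = 0.933408.
Q̄ = (S₀/π) × [bracket] = (1796/π) × 0.933408 = 533.6 W/m².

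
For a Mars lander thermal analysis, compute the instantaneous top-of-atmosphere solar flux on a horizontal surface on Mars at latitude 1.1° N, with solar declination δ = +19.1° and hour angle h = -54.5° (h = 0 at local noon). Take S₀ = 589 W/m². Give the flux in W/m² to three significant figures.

327 W/m²

cos θ_z = sin φ sin δ + cos φ cos δ cos h = 0.006282 + 0.548634 = 0.554916.
Flux = S₀ · cos θ_z = 589 × 0.554916 = 326.8 W/m².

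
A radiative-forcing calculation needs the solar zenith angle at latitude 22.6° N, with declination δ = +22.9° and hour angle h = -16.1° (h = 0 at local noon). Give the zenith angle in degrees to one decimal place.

cos θ_z = sin φ sin δ + cos φ cos δ cos h = 0.149539 + 0.817092 = 0.966631.
θ_z = arccos(0.966631) = 14.8°.

θ_z = 14.8°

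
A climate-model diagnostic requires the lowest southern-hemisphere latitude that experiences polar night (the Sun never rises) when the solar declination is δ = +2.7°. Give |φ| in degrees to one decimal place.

Polar night requires cos H₀ = −tan φ tan δ ≥ 1, i.e. tan φ tan δ ≤ −1.
The boundary is |tan φ| · |tan δ| = 1, so |φ| = 90° − |δ| = 90° − 2.7° = 87.3° in the southern hemisphere.

|φ| = 87.3°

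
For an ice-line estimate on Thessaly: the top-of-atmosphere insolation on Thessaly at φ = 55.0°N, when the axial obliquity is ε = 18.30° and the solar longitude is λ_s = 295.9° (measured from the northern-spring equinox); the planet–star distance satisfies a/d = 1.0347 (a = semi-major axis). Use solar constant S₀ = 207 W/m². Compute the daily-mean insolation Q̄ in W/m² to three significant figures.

Q̄ ≈ 16.7 W/m²

Solar declination: sin δ = sin ε · sin λ_s = sin 18.30° × sin 295.9° = -0.28245, so δ = -16.407°.
cos H₀ = −tan(+55.0°) tan(-16.407°) = 0.4205, H₀ = 1.1368 rad.
Bracket: H₀ sin φ sin δ + cos φ cos δ sin H₀ = 1.1368×0.81915×-0.28245 + 0.57358×0.95928×0.90729 = -0.263020 + 0.499213 = 0.236193.
Inverse-square distance factor (a/d)² = 1.0347² = 1.070604.
Q̄ = (S₀/π) × 1.070604 × [bracket] = (207/π) × 1.070604 × 0.236193 = 16.66 W/m².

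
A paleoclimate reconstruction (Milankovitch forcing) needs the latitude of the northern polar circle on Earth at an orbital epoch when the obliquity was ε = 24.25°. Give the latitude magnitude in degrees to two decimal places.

65.75°

The polar circle is the lowest latitude that experiences at least one full rotation of continuous daylight at the northern-summer solstice; it lies at |φ| = 90° − ε = 90° − 24.25° = 65.75°.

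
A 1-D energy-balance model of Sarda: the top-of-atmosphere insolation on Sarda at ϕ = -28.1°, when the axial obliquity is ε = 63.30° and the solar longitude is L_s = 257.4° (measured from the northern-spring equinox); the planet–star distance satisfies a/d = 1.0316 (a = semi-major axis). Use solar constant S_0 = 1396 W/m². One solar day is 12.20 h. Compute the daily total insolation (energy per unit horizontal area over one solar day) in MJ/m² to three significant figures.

Solar declination: sin δ = sin ε · sin L_s = sin 63.30° × sin 257.4° = -0.87186, so δ = -60.675°.
cos h₀ = −tan(-28.1°) tan(-60.675°) = -0.9505, h₀ = 2.8257 rad.
Bracket: h₀ sin ϕ sin δ + cos ϕ cos δ sin h₀ = 2.8257×-0.47101×-0.87186 + 0.88213×0.48976×0.31067 = 1.160387 + 0.134219 = 1.294606.
Inverse-square distance factor (a/d)² = 1.0316² = 1.064199.
Q̄ = (S_0/π) × 1.064199 × [bracket] = (1396/π) × 1.064199 × 1.294606 = 612.20 W/m².
Daily total = Q̄ × 12.20 h × 3600 s/h = 612.20 × 12.20 × 3600 / 10⁶ = 26.89 MJ/m².

26.9 MJ/m²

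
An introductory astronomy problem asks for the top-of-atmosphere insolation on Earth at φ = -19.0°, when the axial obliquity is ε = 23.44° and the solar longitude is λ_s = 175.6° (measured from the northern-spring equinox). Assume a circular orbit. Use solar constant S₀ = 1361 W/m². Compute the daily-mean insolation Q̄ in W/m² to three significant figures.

Solar declination: sin δ = sin ε · sin λ_s = sin 23.44° × sin 175.6° = 0.03052, so δ = +1.749°.
cos H₀ = −tan(-19.0°) tan(+1.749°) = 0.0105, H₀ = 1.5603 rad.
Bracket: H₀ sin φ sin δ + cos φ cos δ sin H₀ = 1.5603×-0.32557×0.03052 + 0.94552×0.99953×0.99994 = -0.015504 + 0.945019 = 0.929515.
Q̄ = (S₀/π) × [bracket] = (1361/π) × 0.929515 = 402.7 W/m².

Q̄ ≈ 403 W/m²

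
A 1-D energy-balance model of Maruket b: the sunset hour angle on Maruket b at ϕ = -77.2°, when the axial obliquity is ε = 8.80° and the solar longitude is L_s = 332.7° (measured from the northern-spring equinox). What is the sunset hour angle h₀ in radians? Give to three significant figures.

h₀ = 1.89 rad

Solar declination: sin δ = sin ε · sin L_s = sin 8.80° × sin 332.7° = -0.07017, so δ = -4.024°.
cos h₀ = −tan ϕ · tan δ = −tan(-77.2°) × tan(-4.024°) = -0.3096, so h₀ = 1.8856 rad = 108.04°.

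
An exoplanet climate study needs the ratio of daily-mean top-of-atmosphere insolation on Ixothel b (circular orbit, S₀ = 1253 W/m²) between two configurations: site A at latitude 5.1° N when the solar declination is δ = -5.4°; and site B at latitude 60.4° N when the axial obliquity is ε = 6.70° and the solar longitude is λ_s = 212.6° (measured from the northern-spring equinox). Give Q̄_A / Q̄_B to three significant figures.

— Configuration A (φ=+5.1°):
cos H₀ = −tan(+5.1°) tan(-5.400°) = 0.0084, H₀ = 1.5624 rad.
Bracket: H₀ sin φ sin δ + cos φ cos δ sin H₀ = 1.5624×0.08889×-0.09411 + 0.99604×0.99556×0.99996 = -0.013070 + 0.991578 = 0.978508.
Q̄ = (S₀/π) × [bracket] = (1253/π) × 0.978508 = 390.27 W/m².
— Configuration B (φ=+60.4°):
Solar declination: sin δ = sin ε · sin λ_s = sin 6.70° × sin 212.6° = -0.06286, so δ = -3.604°.
cos H₀ = −tan(+60.4°) tan(-3.604°) = 0.1109, H₀ = 1.4597 rad.
Bracket: H₀ sin φ sin δ + cos φ cos δ sin H₀ = 1.4597×0.86949×-0.06286 + 0.49394×0.99802×0.99383 = -0.079782 + 0.489920 = 0.410138.
Q̄ = (S₀/π) × [bracket] = (1253/π) × 0.410138 = 163.58 W/m².
Ratio Q̄_A / Q̄_B = 390.27 / 163.58 = 2.386.

Q̄_A / Q̄_B ≈ 2.39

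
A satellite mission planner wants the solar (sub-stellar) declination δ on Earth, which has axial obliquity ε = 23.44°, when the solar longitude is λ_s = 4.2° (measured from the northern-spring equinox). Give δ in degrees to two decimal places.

δ = +1.67°

sin δ = sin ε · sin λ_s = sin 23.44° × sin 4.2° = 0.029133.
δ = arcsin(0.029133) = +1.67°.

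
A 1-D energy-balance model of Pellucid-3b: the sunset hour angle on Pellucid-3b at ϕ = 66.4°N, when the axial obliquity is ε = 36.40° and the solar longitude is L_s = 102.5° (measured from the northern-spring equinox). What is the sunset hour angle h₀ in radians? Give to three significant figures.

Solar declination: sin δ = sin ε · sin L_s = sin 36.40° × sin 102.5° = 0.57935, so δ = +35.405°.
Sunrise equation: cos h₀ = −tan ϕ · tan δ = -1.6269 ≤ −1, so the host star never sets (polar day) and h₀ = π.

h₀ = 3.14 rad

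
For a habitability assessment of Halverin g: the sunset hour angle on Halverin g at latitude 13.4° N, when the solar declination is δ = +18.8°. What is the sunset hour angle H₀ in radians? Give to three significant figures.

H₀ = 1.65 rad

cos H₀ = −tan φ · tan δ = −tan(+13.4°) × tan(+18.800°) = -0.0811, so H₀ = 1.6520 rad = 94.65°.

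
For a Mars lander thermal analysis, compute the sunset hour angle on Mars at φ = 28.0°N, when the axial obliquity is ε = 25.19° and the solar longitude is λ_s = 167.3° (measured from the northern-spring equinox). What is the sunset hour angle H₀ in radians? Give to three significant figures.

Solar declination: sin δ = sin ε · sin λ_s = sin 25.19° × sin 167.3° = 0.09357, so δ = +5.369°.
cos H₀ = −tan φ · tan δ = −tan(+28.0°) × tan(+5.369°) = -0.0500, so H₀ = 1.6208 rad = 92.86°.

H₀ = 1.62 rad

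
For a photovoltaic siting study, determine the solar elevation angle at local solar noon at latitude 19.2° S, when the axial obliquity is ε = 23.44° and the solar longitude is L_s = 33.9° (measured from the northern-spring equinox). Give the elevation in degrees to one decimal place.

58.0°

Solar declination: sin δ = sin ε · sin L_s = sin 23.44° × sin 33.9° = 0.22186, so δ = +12.819°.
At local noon the hour angle is zero, so the zenith angle equals |ϕ − δ| = |-19.2° − (+12.819°)| = 32.019°.
Elevation = 90° − 32.019° = 58.0°.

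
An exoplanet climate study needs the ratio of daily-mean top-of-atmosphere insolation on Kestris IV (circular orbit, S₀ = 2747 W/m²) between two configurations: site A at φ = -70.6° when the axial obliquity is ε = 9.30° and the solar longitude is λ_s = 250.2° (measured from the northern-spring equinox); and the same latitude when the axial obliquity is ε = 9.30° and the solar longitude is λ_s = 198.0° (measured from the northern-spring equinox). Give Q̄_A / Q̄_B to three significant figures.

— Configuration A (φ=-70.6°):
Solar declination: sin δ = sin ε · sin λ_s = sin 9.30° × sin 250.2° = -0.15205, so δ = -8.746°.
cos H₀ = −tan(-70.6°) tan(-8.746°) = -0.4368, H₀ = 2.0229 rad.
Bracket: H₀ sin φ sin δ + cos φ cos δ sin H₀ = 2.0229×-0.94322×-0.15205 + 0.33216×0.98837×0.89954 = 0.290117 + 0.295316 = 0.585433.
Q̄ = (S₀/π) × [bracket] = (2747/π) × 0.585433 = 511.90 W/m².
— Configuration B (φ=-70.6°):
Solar declination: sin δ = sin ε · sin λ_s = sin 9.30° × sin 198.0° = -0.04994, so δ = -2.862°.
cos H₀ = −tan(-70.6°) tan(-2.862°) = -0.1420, H₀ = 1.7133 rad.
Bracket: H₀ sin φ sin δ + cos φ cos δ sin H₀ = 1.7133×-0.94322×-0.04994 + 0.33216×0.99875×0.98987 = 0.080704 + 0.328384 = 0.409088.
Q̄ = (S₀/π) × [bracket] = (2747/π) × 0.409088 = 357.71 W/m².
Ratio Q̄_A / Q̄_B = 511.90 / 357.71 = 1.431.

Q̄_A / Q̄_B ≈ 1.43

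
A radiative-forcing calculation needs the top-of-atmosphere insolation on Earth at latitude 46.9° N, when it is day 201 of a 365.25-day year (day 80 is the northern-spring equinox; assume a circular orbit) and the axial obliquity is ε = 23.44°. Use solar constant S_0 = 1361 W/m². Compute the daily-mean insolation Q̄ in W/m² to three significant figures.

Solar longitude: L_s = 360° × (201 − 80)/365.25 = 119.261°.
sin δ = sin 23.44° × sin 119.261° = 0.34703, so δ = +20.306°.
cos h₀ = −tan(+46.9°) tan(+20.306°) = -0.3954, h₀ = 1.9773 rad.
Bracket: h₀ sin ϕ sin δ + cos ϕ cos δ sin h₀ = 1.9773×0.73016×0.34703 + 0.68327×0.93785×0.91850 = 0.501023 + 0.588579 = 1.089602.
Q̄ = (S_0/π) × [bracket] = (1361/π) × 1.089602 = 472.0 W/m².

Q̄ ≈ 472 W/m²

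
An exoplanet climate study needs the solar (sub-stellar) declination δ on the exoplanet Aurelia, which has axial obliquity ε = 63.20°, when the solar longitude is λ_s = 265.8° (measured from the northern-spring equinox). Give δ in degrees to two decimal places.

sin δ = sin ε · sin λ_s = sin 63.20° × sin 265.8° = -0.890189.
δ = arcsin(-0.890189) = -62.90°.

δ = -62.90°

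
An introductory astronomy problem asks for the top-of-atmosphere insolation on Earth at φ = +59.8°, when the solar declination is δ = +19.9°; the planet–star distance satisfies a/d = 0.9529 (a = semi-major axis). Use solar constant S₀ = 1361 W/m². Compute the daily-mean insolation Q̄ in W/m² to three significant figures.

Q̄ ≈ 405 W/m²

cos H₀ = −tan(+59.8°) tan(+19.900°) = -0.6220, H₀ = 2.2421 rad.
Bracket: H₀ sin φ sin δ + cos φ cos δ sin H₀ = 2.2421×0.86427×0.34038 + 0.50302×0.94029×0.78304 = 0.659581 + 0.370366 = 1.029947.
Inverse-square distance factor (a/d)² = 0.9529² = 0.908018.
Q̄ = (S₀/π) × 0.908018 × [bracket] = (1361/π) × 0.908018 × 1.029947 = 405.2 W/m².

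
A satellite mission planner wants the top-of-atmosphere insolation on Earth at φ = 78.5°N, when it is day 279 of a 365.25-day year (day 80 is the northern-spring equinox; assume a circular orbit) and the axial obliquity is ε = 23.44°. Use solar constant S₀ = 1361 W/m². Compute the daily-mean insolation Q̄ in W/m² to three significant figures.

Solar longitude: λ_s = 360° × (279 − 80)/365.25 = 196.140°.
sin δ = sin 23.44° × sin 196.140° = -0.11058, so δ = -6.349°.
cos H₀ = −tan(+78.5°) tan(-6.349°) = 0.5469, H₀ = 0.9922 rad.
Bracket: H₀ sin φ sin δ + cos φ cos δ sin H₀ = 0.9922×0.97992×-0.11058 + 0.19937×0.99387×0.83723 = -0.107514 + 0.165895 = 0.058381.
Q̄ = (S₀/π) × [bracket] = (1361/π) × 0.058381 = 25.29 W/m².

Q̄ ≈ 25.3 W/m²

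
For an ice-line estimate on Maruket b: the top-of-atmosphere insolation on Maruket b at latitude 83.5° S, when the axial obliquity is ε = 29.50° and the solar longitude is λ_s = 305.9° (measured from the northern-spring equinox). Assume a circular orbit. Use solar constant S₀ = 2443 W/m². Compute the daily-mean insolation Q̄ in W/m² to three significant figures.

Solar declination: sin δ = sin ε · sin λ_s = sin 29.50° × sin 305.9° = -0.39888, so δ = -23.508°.
cos H₀ = −tan(-83.5°) tan(-23.508°) = -3.8178 ≤ −1 ⇒ polar day, H₀ = π.
Bracket: H₀ sin φ sin δ + cos φ cos δ sin H₀ = 3.1416×-0.99357×-0.39888 + 0.11320×0.91700×0.00000 = 1.245064 + 0.000000 = 1.245064.
Q̄ = (S₀/π) × [bracket] = (2443/π) × 1.245064 = 968.2 W/m².

Q̄ ≈ 968 W/m²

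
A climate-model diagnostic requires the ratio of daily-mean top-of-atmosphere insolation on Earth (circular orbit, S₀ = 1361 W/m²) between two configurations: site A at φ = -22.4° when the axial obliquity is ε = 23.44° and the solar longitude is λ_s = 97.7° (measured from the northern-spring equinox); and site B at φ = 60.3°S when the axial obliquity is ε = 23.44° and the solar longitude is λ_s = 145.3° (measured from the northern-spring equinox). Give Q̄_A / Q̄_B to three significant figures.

Q̄_A / Q̄_B ≈ 2.93

— Configuration A (φ=-22.4°):
Solar declination: sin δ = sin ε · sin λ_s = sin 23.44° × sin 97.7° = 0.39420, so δ = +23.216°.
cos H₀ = −tan(-22.4°) tan(+23.216°) = 0.1768, H₀ = 1.3931 rad.
Bracket: H₀ sin φ sin δ + cos φ cos δ sin H₀ = 1.3931×-0.38107×0.39420 + 0.92455×0.91902×0.98425 = -0.209268 + 0.836297 = 0.627029.
Q̄ = (S₀/π) × [bracket] = (1361/π) × 0.627029 = 271.64 W/m².
— Configuration B (φ=-60.3°):
Solar declination: sin δ = sin ε · sin λ_s = sin 23.44° × sin 145.3° = 0.22645, so δ = +13.088°.
cos H₀ = −tan(-60.3°) tan(+13.088°) = 0.4076, H₀ = 1.1510 rad.
Bracket: H₀ sin φ sin δ + cos φ cos δ sin H₀ = 1.1510×-0.86863×0.22645 + 0.49546×0.97402×0.91316 = -0.226403 + 0.440680 = 0.214277.
Q̄ = (S₀/π) × [bracket] = (1361/π) × 0.214277 = 92.829 W/m².
Ratio Q̄_A / Q̄_B = 271.64 / 92.829 = 2.926.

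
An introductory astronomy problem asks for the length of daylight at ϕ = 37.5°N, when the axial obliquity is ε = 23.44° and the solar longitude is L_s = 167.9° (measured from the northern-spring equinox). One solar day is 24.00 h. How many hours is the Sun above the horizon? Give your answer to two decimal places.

12.49 h

Solar declination: sin δ = sin ε · sin L_s = sin 23.44° × sin 167.9° = 0.08338, so δ = +4.783°.
cos h₀ = −tan ϕ · tan δ = −tan(+37.5°) × tan(+4.783°) = -0.0642, so h₀ = 1.6350 rad = 93.68°.
Daylight = 2h₀/(2π) × 24.00 h = (1.6350/π) × 24.00 = 12.49 h.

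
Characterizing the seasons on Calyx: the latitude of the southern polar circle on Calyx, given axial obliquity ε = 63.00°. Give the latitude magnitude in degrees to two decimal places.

The polar circle is the lowest latitude that experiences at least one full rotation of continuous darkness at the northern-summer solstice; it lies at |ϕ| = 90° − ε = 90° − 63.00° = 27.00°.

27.00°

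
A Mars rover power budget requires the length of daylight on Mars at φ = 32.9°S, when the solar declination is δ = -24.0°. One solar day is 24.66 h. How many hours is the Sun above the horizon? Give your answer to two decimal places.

cos H₀ = −tan φ · tan δ = −tan(-32.9°) × tan(-24.000°) = -0.2880, so H₀ = 1.8630 rad = 106.74°.
Daylight = 2H₀/(2π) × 24.66 h = (1.8630/π) × 24.66 = 14.62 h.

14.62 h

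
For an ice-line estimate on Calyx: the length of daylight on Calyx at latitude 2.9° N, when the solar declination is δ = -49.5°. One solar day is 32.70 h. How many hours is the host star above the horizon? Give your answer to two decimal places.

15.73 h

cos H₀ = −tan φ · tan δ = −tan(+2.9°) × tan(-49.500°) = 0.0593, so H₀ = 1.5114 rad = 86.60°.
Daylight = 2H₀/(2π) × 32.70 h = (1.5114/π) × 32.70 = 15.73 h.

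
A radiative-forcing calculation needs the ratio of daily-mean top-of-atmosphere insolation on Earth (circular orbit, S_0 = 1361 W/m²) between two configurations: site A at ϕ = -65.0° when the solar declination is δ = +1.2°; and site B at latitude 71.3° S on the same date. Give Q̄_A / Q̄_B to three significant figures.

Q̄_A / Q̄_B ≈ 1.36

— Configuration A (ϕ=-65.0°):
cos h₀ = −tan(-65.0°) tan(+1.200°) = 0.0449, h₀ = 1.5259 rad.
Bracket: h₀ sin ϕ sin δ + cos ϕ cos δ sin h₀ = 1.5259×-0.90631×0.02094 + 0.42262×0.99978×0.99899 = -0.028959 + 0.422100 = 0.393141.
Q̄ = (S_0/π) × [bracket] = (1361/π) × 0.393141 = 170.32 W/m².
— Configuration B (ϕ=-71.3°):
cos h₀ = −tan(-71.3°) tan(+1.200°) = 0.0619, h₀ = 1.5089 rad.
Bracket: h₀ sin ϕ sin δ + cos ϕ cos δ sin h₀ = 1.5089×-0.94721×0.02094 + 0.32061×0.99978×0.99808 = -0.029928 + 0.319924 = 0.289996.
Q̄ = (S_0/π) × [bracket] = (1361/π) × 0.289996 = 125.63 W/m².
Ratio Q̄_A / Q̄_B = 170.32 / 125.63 = 1.356.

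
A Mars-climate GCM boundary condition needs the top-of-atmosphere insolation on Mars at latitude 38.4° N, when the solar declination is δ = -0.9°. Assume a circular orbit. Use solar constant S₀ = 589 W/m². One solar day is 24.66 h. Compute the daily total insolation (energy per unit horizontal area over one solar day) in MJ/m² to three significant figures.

cos H₀ = −tan(+38.4°) tan(-0.900°) = 0.0125, H₀ = 1.5583 rad.
Bracket: H₀ sin φ sin δ + cos φ cos δ sin H₀ = 1.5583×0.62115×-0.01571 + 0.78369×0.99988×0.99992 = -0.015206 + 0.783533 = 0.768327.
Q̄ = (S₀/π) × [bracket] = (589/π) × 0.768327 = 144.05 W/m².
Daily total = Q̄ × 24.66 h × 3600 s/h = 144.05 × 24.66 × 3600 / 10⁶ = 12.79 MJ/m².

12.8 MJ/m²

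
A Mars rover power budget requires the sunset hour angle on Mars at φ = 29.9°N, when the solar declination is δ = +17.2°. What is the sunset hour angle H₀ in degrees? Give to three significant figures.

H₀ = 100°

cos H₀ = −tan φ · tan δ = −tan(+29.9°) × tan(+17.200°) = -0.1780, so H₀ = 1.7498 rad = 100.25°.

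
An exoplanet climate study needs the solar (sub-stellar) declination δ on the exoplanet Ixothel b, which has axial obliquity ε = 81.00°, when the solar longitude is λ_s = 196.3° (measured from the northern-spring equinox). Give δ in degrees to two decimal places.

δ = -16.09°

sin δ = sin ε · sin λ_s = sin 81.00° × sin 196.3° = -0.277211.
δ = arcsin(-0.277211) = -16.09°.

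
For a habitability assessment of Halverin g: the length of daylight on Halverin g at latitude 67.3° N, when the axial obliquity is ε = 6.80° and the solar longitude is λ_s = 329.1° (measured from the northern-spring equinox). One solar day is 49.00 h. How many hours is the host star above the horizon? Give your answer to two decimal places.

22.22 h

Solar declination: sin δ = sin ε · sin λ_s = sin 6.80° × sin 329.1° = -0.06081, so δ = -3.486°.
cos H₀ = −tan φ · tan δ = −tan(+67.3°) × tan(-3.486°) = 0.1456, so H₀ = 1.4246 rad = 81.63°.
Daylight = 2H₀/(2π) × 49.00 h = (1.4246/π) × 49.00 = 22.22 h.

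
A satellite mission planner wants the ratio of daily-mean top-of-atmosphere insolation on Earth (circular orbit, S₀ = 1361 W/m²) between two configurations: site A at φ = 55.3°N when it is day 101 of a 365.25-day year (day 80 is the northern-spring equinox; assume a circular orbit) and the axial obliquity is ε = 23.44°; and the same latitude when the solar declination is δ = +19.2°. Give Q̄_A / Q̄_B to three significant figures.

Q̄_A / Q̄_B ≈ 0.734

— Configuration A (φ=+55.3°):
Solar longitude: λ_s = 360° × (101 − 80)/365.25 = 20.698°.
sin δ = sin 23.44° × sin 20.698° = 0.14060, so δ = +8.082°.
cos H₀ = −tan(+55.3°) tan(+8.082°) = -0.2051, H₀ = 1.7773 rad.
Bracket: H₀ sin φ sin δ + cos φ cos δ sin H₀ = 1.7773×0.82214×0.14060 + 0.56928×0.99007×0.97874 = 0.205443 + 0.551644 = 0.757087.
Q̄ = (S₀/π) × [bracket] = (1361/π) × 0.757087 = 327.99 W/m².
— Configuration B (φ=+55.3°):
cos H₀ = −tan(+55.3°) tan(+19.200°) = -0.5029, H₀ = 2.0978 rad.
Bracket: H₀ sin φ sin δ + cos φ cos δ sin H₀ = 2.0978×0.82214×0.32887 + 0.56928×0.94438×0.86433 = 0.567197 + 0.464678 = 1.031875.
Q̄ = (S₀/π) × [bracket] = (1361/π) × 1.031875 = 447.03 W/m².
Ratio Q̄_A / Q̄_B = 327.99 / 447.03 = 0.7337.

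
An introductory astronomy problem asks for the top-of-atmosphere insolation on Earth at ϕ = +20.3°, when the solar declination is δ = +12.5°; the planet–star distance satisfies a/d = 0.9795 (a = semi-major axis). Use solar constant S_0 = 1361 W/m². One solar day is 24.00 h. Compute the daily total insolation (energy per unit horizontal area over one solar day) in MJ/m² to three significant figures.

cos h₀ = −tan(+20.3°) tan(+12.500°) = -0.0820, h₀ = 1.6529 rad.
Bracket: h₀ sin ϕ sin δ + cos ϕ cos δ sin h₀ = 1.6529×0.34694×0.21644 + 0.93789×0.97630×0.99663 = 0.124119 + 0.912576 = 1.036695.
Inverse-square distance factor (a/d)² = 0.9795² = 0.959420.
Q̄ = (S_0/π) × 0.959420 × [bracket] = (1361/π) × 0.959420 × 1.036695 = 430.89 W/m².
Daily total = Q̄ × 24.00 h × 3600 s/h = 430.89 × 24.00 × 3600 / 10⁶ = 37.23 MJ/m².

37.2 MJ/m²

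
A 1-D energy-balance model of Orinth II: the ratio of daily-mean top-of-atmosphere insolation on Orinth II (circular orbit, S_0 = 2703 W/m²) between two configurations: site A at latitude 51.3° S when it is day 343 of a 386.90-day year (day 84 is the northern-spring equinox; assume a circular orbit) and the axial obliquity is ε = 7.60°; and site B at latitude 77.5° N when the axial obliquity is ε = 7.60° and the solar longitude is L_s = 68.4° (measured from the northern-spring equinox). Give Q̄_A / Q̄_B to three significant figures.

— Configuration A (ϕ=-51.3°):
Solar longitude: L_s = 360° × (343 − 84)/386.90 = 240.993°.
sin δ = sin 7.60° × sin 240.993° = -0.11567, so δ = -6.642°.
cos h₀ = −tan(-51.3°) tan(-6.642°) = -0.1453, h₀ = 1.7167 rad.
Bracket: h₀ sin ϕ sin δ + cos ϕ cos δ sin h₀ = 1.7167×-0.78043×-0.11567 + 0.62524×0.99329×0.98938 = 0.154971 + 0.614449 = 0.769420.
Q̄ = (S_0/π) × [bracket] = (2703/π) × 0.769420 = 662.00 W/m².
— Configuration B (ϕ=+77.5°):
Solar declination: sin δ = sin ε · sin L_s = sin 7.60° × sin 68.4° = 0.12297, so δ = +7.063°.
cos h₀ = −tan(+77.5°) tan(+7.063°) = -0.5589, h₀ = 2.1639 rad.
Bracket: h₀ sin ϕ sin δ + cos ϕ cos δ sin h₀ = 2.1639×0.97630×0.12297 + 0.21644×0.99241×0.82922 = 0.259788 + 0.178114 = 0.437902.
Q̄ = (S_0/π) × [bracket] = (2703/π) × 0.437902 = 376.77 W/m².
Ratio Q̄_A / Q̄_B = 662.00 / 376.77 = 1.757.

Q̄_A / Q̄_B ≈ 1.76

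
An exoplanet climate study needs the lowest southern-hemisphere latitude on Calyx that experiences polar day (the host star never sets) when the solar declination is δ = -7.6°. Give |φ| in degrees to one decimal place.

Polar day requires cos H₀ = −tan φ tan δ ≤ −1, i.e. tan φ tan δ ≥ 1.
The boundary is |tan φ| · |tan δ| = 1, so |φ| = 90° − |δ| = 90° − 7.6° = 82.4° in the southern hemisphere.

|φ| = 82.4°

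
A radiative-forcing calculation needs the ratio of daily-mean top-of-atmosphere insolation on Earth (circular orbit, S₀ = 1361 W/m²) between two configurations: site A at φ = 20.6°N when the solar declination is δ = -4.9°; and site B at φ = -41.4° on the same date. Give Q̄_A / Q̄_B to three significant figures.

Q̄_A / Q̄_B ≈ 1.06

— Configuration A (φ=+20.6°):
cos H₀ = −tan(+20.6°) tan(-4.900°) = 0.0322, H₀ = 1.5386 rad.
Bracket: H₀ sin φ sin δ + cos φ cos δ sin H₀ = 1.5386×0.35184×-0.08542 + 0.93606×0.99635×0.99948 = -0.046241 + 0.932158 = 0.885917.
Q̄ = (S₀/π) × [bracket] = (1361/π) × 0.885917 = 383.80 W/m².
— Configuration B (φ=-41.4°):
cos H₀ = −tan(-41.4°) tan(-4.900°) = -0.0756, H₀ = 1.6464 rad.
Bracket: H₀ sin φ sin δ + cos φ cos δ sin H₀ = 1.6464×-0.66131×-0.08542 + 0.75011×0.99635×0.99714 = 0.093004 + 0.745235 = 0.838239.
Q̄ = (S₀/π) × [bracket] = (1361/π) × 0.838239 = 363.14 W/m².
Ratio Q̄_A / Q̄_B = 383.80 / 363.14 = 1.057.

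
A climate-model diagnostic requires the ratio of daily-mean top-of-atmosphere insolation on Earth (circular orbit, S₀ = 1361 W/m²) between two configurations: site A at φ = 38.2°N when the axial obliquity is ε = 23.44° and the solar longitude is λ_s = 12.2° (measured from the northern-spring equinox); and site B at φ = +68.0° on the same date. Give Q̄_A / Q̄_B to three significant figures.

— Configuration A (φ=+38.2°):
Solar declination: sin δ = sin ε · sin λ_s = sin 23.44° × sin 12.2° = 0.08406, so δ = +4.822°.
cos H₀ = −tan(+38.2°) tan(+4.822°) = -0.0664, H₀ = 1.6372 rad.
Bracket: H₀ sin φ sin δ + cos φ cos δ sin H₀ = 1.6372×0.61841×0.08406 + 0.78586×0.99646×0.99779 = 0.085107 + 0.781347 = 0.866454.
Q̄ = (S₀/π) × [bracket] = (1361/π) × 0.866454 = 375.36 W/m².
— Configuration B (φ=+68.0°):
cos H₀ = −tan(+68.0°) tan(+4.822°) = -0.2088, H₀ = 1.7811 rad.
Bracket: H₀ sin φ sin δ + cos φ cos δ sin H₀ = 1.7811×0.92718×0.08406 + 0.37461×0.99646×0.97796 = 0.138817 + 0.365057 = 0.503874.
Q̄ = (S₀/π) × [bracket] = (1361/π) × 0.503874 = 218.29 W/m².
Ratio Q̄_A / Q̄_B = 375.36 / 218.29 = 1.720.

Q̄_A / Q̄_B ≈ 1.72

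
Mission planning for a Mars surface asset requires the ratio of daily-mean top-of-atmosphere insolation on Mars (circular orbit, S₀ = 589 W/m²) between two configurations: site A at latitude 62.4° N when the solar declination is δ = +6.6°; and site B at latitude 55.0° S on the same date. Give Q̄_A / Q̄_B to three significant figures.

Q̄_A / Q̄_B ≈ 1.47

— Configuration A (φ=+62.4°):
cos H₀ = −tan(+62.4°) tan(+6.600°) = -0.2213, H₀ = 1.7940 rad.
Bracket: H₀ sin φ sin δ + cos φ cos δ sin H₀ = 1.7940×0.88620×0.11494 + 0.46330×0.99337×0.97520 = 0.182737 + 0.448815 = 0.631552.
Q̄ = (S₀/π) × [bracket] = (589/π) × 0.631552 = 118.41 W/m².
— Configuration B (φ=-55.0°):
cos H₀ = −tan(-55.0°) tan(+6.600°) = 0.1652, H₀ = 1.4048 rad.
Bracket: H₀ sin φ sin δ + cos φ cos δ sin H₀ = 1.4048×-0.81915×0.11494 + 0.57358×0.99337×0.98625 = -0.132266 + 0.561943 = 0.429677.
Q̄ = (S₀/π) × [bracket] = (589/π) × 0.429677 = 80.558 W/m².
Ratio Q̄_A / Q̄_B = 118.41 / 80.558 = 1.470.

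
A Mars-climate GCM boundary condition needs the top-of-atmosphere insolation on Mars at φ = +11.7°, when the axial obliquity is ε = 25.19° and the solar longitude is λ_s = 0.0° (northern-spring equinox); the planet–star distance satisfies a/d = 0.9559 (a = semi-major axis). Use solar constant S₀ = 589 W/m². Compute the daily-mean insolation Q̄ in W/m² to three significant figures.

Q̄ ≈ 168 W/m²

Solar declination: sin δ = sin ε · sin λ_s = sin 25.19° × sin 0.0° = 0.00000, so δ = +0.000°.
cos H₀ = −tan(+11.7°) tan(+0.000°) = -0.0000, H₀ = 1.5708 rad.
Bracket: H₀ sin φ sin δ + cos φ cos δ sin H₀ = 1.5708×0.20279×0.00000 + 0.97922×1.00000×1.00000 = 0.000000 + 0.979220 = 0.979220.
Inverse-square distance factor (a/d)² = 0.9559² = 0.913745.
Q̄ = (S₀/π) × 0.913745 × [bracket] = (589/π) × 0.913745 × 0.979220 = 167.8 W/m².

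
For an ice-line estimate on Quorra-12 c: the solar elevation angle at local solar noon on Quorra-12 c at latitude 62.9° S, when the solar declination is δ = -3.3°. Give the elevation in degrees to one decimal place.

At local noon the hour angle is zero, so the zenith angle equals |ϕ − δ| = |-62.9° − (-3.300°)| = 59.600°.
Elevation = 90° − 59.600° = 30.4°.

30.4°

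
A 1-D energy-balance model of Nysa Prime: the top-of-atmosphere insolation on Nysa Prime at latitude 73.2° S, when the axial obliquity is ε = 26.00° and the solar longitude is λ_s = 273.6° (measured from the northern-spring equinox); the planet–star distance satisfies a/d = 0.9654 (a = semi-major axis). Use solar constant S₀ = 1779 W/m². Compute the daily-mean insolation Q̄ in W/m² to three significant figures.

Solar declination: sin δ = sin ε · sin λ_s = sin 26.00° × sin 273.6° = -0.43751, so δ = -25.945°.
cos H₀ = −tan(-73.2°) tan(-25.945°) = -1.6115 ≤ −1 ⇒ polar day, H₀ = π.
Bracket: H₀ sin φ sin δ + cos φ cos δ sin H₀ = 3.1416×-0.95732×-0.43751 + 0.28903×0.89922×0.00000 = 1.315819 + 0.000000 = 1.315819.
Inverse-square distance factor (a/d)² = 0.9654² = 0.931997.
Q̄ = (S₀/π) × 0.931997 × [bracket] = (1779/π) × 0.931997 × 1.315819 = 694.4 W/m².

Q̄ ≈ 694 W/m²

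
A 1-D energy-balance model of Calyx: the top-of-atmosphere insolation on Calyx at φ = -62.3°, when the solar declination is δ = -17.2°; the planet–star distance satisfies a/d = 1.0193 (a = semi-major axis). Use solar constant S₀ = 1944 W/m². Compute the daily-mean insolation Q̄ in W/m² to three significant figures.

cos H₀ = −tan(-62.3°) tan(-17.200°) = -0.5896, H₀ = 2.2014 rad.
Bracket: H₀ sin φ sin δ + cos φ cos δ sin H₀ = 2.2014×-0.88539×-0.29571 + 0.46484×0.95528×0.80769 = 0.576368 + 0.358657 = 0.935025.
Inverse-square distance factor (a/d)² = 1.0193² = 1.038972.
Q̄ = (S₀/π) × 1.038972 × [bracket] = (1944/π) × 1.038972 × 0.935025 = 601.1 W/m².

Q̄ ≈ 601 W/m²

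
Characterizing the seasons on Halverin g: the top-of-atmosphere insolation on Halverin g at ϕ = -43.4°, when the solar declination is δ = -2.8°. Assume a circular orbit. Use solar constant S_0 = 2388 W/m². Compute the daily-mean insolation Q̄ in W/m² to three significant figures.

Q̄ ≈ 592 W/m²

cos h₀ = −tan(-43.4°) tan(-2.800°) = -0.0463, h₀ = 1.6171 rad.
Bracket: h₀ sin ϕ sin δ + cos ϕ cos δ sin h₀ = 1.6171×-0.68709×-0.04885 + 0.72657×0.99881×0.99893 = 0.054277 + 0.724929 = 0.779206.
Q̄ = (S_0/π) × [bracket] = (2388/π) × 0.779206 = 592.3 W/m².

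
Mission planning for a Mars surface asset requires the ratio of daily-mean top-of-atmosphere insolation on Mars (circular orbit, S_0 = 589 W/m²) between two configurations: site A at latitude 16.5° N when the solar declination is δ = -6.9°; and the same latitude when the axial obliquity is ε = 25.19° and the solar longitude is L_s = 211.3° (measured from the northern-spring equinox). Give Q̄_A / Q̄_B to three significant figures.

Q̄_A / Q̄_B ≈ 1.07

— Configuration A (ϕ=+16.5°):
cos h₀ = −tan(+16.5°) tan(-6.900°) = 0.0358, h₀ = 1.5349 rad.
Bracket: h₀ sin ϕ sin δ + cos ϕ cos δ sin h₀ = 1.5349×0.28402×-0.12014 + 0.95882×0.99276×0.99936 = -0.052374 + 0.951269 = 0.898895.
Q̄ = (S_0/π) × [bracket] = (589/π) × 0.898895 = 168.53 W/m².
— Configuration B (ϕ=+16.5°):
Solar declination: sin δ = sin ε · sin L_s = sin 25.19° × sin 211.3° = -0.22112, so δ = -12.775°.
cos h₀ = −tan(+16.5°) tan(-12.775°) = 0.0672, h₀ = 1.5036 rad.
Bracket: h₀ sin ϕ sin δ + cos ϕ cos δ sin h₀ = 1.5036×0.28402×-0.22112 + 0.95882×0.97525×0.99774 = -0.094430 + 0.932976 = 0.838546.
Q̄ = (S_0/π) × [bracket] = (589/π) × 0.838546 = 157.21 W/m².
Ratio Q̄_A / Q̄_B = 168.53 / 157.21 = 1.072.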